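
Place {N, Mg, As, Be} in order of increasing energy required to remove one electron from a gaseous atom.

Be is in period 2, group 2; N is in period 2, group 15; Mg is in period 3, group 2; As is in period 4, group 15.
IE₁ increases left→right with effective nuclear charge and decreases top→bottom as the valence shell moves farther out.
These span different periods and groups, so the two trends combine.
Be > Mg: they share group 2; the group trend gives Be the larger value.
As > Be: period and group pull opposite ways; the across-period shift dominates (947 vs 900 kJ/mol).
N > As: N sits above As in group 15, so the down-group effect alone puts N higher.
For reference (kJ/mol): Be 900, N 1402, Mg 738, As 947.
So from lowest to highest: Mg < Be < As < N.

Mg < Be < As < N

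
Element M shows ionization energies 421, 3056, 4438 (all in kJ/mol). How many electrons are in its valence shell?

Look for the largest jump between consecutive ionization energies: IE2/IE1 ≈ 7.3, far larger than any earlier ratio.
That jump marks the point where a core electron is being removed. So the atom has 1 valence electron.

1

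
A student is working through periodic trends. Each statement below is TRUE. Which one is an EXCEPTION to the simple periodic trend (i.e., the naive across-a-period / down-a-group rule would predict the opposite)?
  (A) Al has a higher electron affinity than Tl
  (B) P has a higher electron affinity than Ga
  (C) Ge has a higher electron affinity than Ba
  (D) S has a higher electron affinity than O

(D)

The general trend: electron affinity increases across a period and decreases down a group.
(A) Al (period 3, group 13) vs Tl (period 6, group 13): the stated order agrees with the simple trend.
(B) P (period 3, group 15) vs Ga (period 4, group 13): the stated order agrees with the simple trend.
(C) Ge (period 4, group 14) vs Ba (period 6, group 2): the stated order agrees with the simple trend.
(D) S (period 3, group 16) vs O (period 2, group 16): the stated order contradicts the simple trend.
The exception is (D): the compact 2p subshell of O repels the added electron more than S's larger 3p does.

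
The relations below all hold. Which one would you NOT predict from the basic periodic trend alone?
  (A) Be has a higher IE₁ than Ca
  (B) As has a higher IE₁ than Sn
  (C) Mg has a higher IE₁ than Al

(C)

The general trend: IE₁ increases across a period and decreases down a group.
(A) Be (period 2, group 2) vs Ca (period 4, group 2): the stated order agrees with the simple trend.
(B) As (period 4, group 15) vs Sn (period 5, group 14): the stated order agrees with the simple trend.
(C) Mg (period 3, group 2) vs Al (period 3, group 13): the stated order contradicts the simple trend.
The exception is (C): Al's single 3p electron is easier to remove than one from Mg's filled 3s².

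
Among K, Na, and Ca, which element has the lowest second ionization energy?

Ca

IE_2 is the cost of taking one more electron from the +1 cation: K⁺ is the bare [Ar] core; Na⁺ is the bare [Ne] core; Ca⁺ still has 1 valence electron.
Core electrons are held far more tightly than valence electrons, so K and Na top the IE_2 order.
Approximate IE_2 values (kJ/mol): K 3052, Na 4562, Ca 1145.
Putting it together, IE_2: Ca < K < Na.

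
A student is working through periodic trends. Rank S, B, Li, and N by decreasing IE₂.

Li > N > B > S

Consider each +1 ion: S⁺ still has 5 valence electrons; B⁺ still has 2 valence electrons; Li⁺ is the bare [He] core; N⁺ still has 4 valence electrons.
Core electrons are held far more tightly than valence electrons, so Li tops the IE_2 order.
Valence configurations: S⁺ [Ne]3s²3p³, B⁺ [He]2s², N⁺ [He]2s²2p².
The numbers (kJ/mol): S 2252, B 2427, Li 7298, N 2856.
Hence IE_2: S < B < N < Li.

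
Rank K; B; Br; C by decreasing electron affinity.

Br > C > K > B

B is in period 2, group 13; C is in period 2, group 14; K is in period 4, group 1; Br is in period 4, group 17.
EA tends to increase across a period and decrease down a group, though the pattern is less regular than for IE or radius.
Neither a single period nor a single group — weigh both effects.
K > B: this pair runs against the simple trend — see the exception note.
C > K: both effects reinforce here, so C is clearly the higher of the two.
Br > C: period and group pull opposite ways; the across-period shift dominates (325 vs 122 kJ/mol).
Note the exception: K has a higher electron affinity than B, contrary to the simple trend — B's ns²np¹ configuration gives only a small electron affinity — the sparsely filled np subshell binds an added electron weakly.
Approximate values (kJ/mol): B 27, C 122, K 48, Br 325.
So from highest to lowest: Br > C > K > B.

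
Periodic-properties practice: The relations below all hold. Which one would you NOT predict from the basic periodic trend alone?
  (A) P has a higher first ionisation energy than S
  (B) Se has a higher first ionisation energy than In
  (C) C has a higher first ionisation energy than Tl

The general trend: first ionisation energy increases across a period and decreases down a group.
(A) P (period 3, group 15) vs S (period 3, group 16): the stated order contradicts the simple trend.
(B) Se (period 4, group 16) vs In (period 5, group 13): the stated order agrees with the simple trend.
(C) C (period 2, group 14) vs Tl (period 6, group 13): the stated order agrees with the simple trend.
The exception is (A): S (3p⁴) ionizes more easily than half-filled P (3p³) because the paired 3p electron in S is pushed out by e⁻–e⁻ repulsion.

(A)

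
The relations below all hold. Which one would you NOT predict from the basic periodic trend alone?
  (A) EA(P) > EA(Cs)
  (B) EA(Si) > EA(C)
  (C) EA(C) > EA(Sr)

(B)

The general trend: electron affinity increases across a period and decreases down a group.
(A) P (period 3, group 15) vs Cs (period 6, group 1): the stated order agrees with the simple trend.
(B) Si (period 3, group 14) vs C (period 2, group 14): the stated order contradicts the simple trend.
(C) C (period 2, group 14) vs Sr (period 5, group 2): the stated order agrees with the simple trend.
The exception is (B): Si's larger, more diffuse 3p orbitals accept an added electron slightly more readily than C's compact 2p.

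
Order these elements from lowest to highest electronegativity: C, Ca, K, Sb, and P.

C is in period 2, group 14; P is in period 3, group 15; K is in period 4, group 1; Ca is in period 4, group 2; Sb is in period 5, group 15.
Atoms toward the upper right of the periodic table pull bonding electrons most strongly.
Here both period and group differ, so the two effects have to be weighed against each other.
Ca > K: Ca lies to the right of K in period 4, so the across-period effect alone puts Ca higher.
Sb > Ca: the two effects oppose for this pair; the across-period effect wins (2.05 vs 1.00).
P > Sb: P sits above Sb in group 15, so the down-group effect alone puts P higher.
C > P: period and group pull opposite ways; the down-group shift dominates (2.55 vs 2.19).
For reference (Pauling): C 2.55, P 2.19, K 0.82, Ca 1.00, Sb 2.05.
So from lowest to highest: K < Ca < Sb < P < C.

K < Ca < Sb < P < C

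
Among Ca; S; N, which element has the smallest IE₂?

Ca

After 1 electron has been removed, what remains? Ca⁺ still has 1 valence electron; S⁺ still has 5 valence electrons; N⁺ still has 4 valence electrons.
All are still removing valence electrons, so compare the +1 ions as you would atoms: IE_2 generally rises across a period (higher Z_eff) and falls down a group (larger shell), subject to the usual subshell exceptions.
Valence configurations: Ca⁺ [Ar]4s¹, S⁺ [Ne]3s²3p³, N⁺ [He]2s²2p².
Tabulated IE_2 (kJ/mol): Ca 1145, S 2252, N 2856.
Hence IE_2: Ca < S < N.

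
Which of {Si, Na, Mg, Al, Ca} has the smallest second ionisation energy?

Ca

IE_2 is the cost of taking one more electron from the +1 cation: Si⁺ still has 3 valence electrons; Na⁺ is the bare [Ne] core; Mg⁺ still has 1 valence electron; Al⁺ still has 2 valence electrons; Ca⁺ still has 1 valence electron.
Core electrons are held far more tightly than valence electrons, so Na tops the IE_2 order.
Valence configurations: Si⁺ [Ne]3s²3p¹, Mg⁺ [Ne]3s¹, Al⁺ [Ne]3s², Ca⁺ [Ar]4s¹.
Si⁺ loses a lone 3p electron whereas Al⁺ must break into a filled 3s² pair, so IE_2(Al) > IE_2(Si) even though Si has the higher nuclear charge.
Tabulated IE_2 (kJ/mol): Si 1577, Na 4562, Mg 1451, Al 1817, Ca 1145.
Hence IE_2: Ca < Mg < Si < Al < Na.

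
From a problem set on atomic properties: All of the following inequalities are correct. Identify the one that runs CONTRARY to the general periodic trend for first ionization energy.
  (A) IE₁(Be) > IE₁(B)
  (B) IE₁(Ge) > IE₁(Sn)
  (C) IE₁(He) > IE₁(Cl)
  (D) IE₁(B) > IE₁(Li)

(A)

The general trend: first ionization energy increases across a period and decreases down a group.
(A) Be (period 2, group 2) vs B (period 2, group 13): the stated order contradicts the simple trend.
(B) Ge (period 4, group 14) vs Sn (period 5, group 14): the stated order agrees with the simple trend.
(C) He (period 1, group 18) vs Cl (period 3, group 17): the stated order agrees with the simple trend.
(D) B (period 2, group 13) vs Li (period 2, group 1): the stated order agrees with the simple trend.
The exception is (A): removing B's lone 2p electron is easier than breaking Be's filled 2s².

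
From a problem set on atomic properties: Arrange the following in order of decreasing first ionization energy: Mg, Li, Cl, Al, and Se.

First ionization energy rises across a period (greater Z_eff holds electrons more tightly) and falls down a group (valence electrons are farther from the nucleus).
Here both period and group differ, so the two effects have to be weighed against each other.
Al > Li: the two effects oppose for this pair; the across-period effect wins (578 vs 520 kJ/mol).
Mg > Al: this pair runs against the simple trend — see the exception note.
Se > Mg: period and group pull opposite ways; the across-period shift dominates (941 vs 738 kJ/mol).
Cl > Se: relative to Se, both the across-period and down-group shifts push Cl's first ionization energy up.
Note the exception: Mg has a higher first ionization energy than Al, contrary to the simple trend — Al's single 3p electron is easier to remove than one from Mg's filled 3s².
For reference (kJ/mol): Li 520, Mg 738, Al 578, Cl 1251, Se 941.
So from highest to lowest: Cl > Se > Mg > Al > Li.

Cl > Se > Mg > Al > Li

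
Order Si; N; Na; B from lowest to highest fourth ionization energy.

The fourth ionization energy removes an electron from the +3 ion. For each element: Si³⁺ still has 1 valence electron; N³⁺ still has 2 valence electrons; Na³⁺ is already 2 electrons into the core; B³⁺ is the bare [He] core.
Breaking into a closed-shell core is much more expensive than removing a leftover valence electron — Na and B have the largest IE_4 here.
Valence configurations: Si³⁺ [Ne]3s¹, N³⁺ [He]2s².
Approximate IE_4 values (kJ/mol): Si 4356, N 7475, Na 9543, B 25026.
So the fourth ionization energies run Si < N < Na < B.

Si < N < Na < B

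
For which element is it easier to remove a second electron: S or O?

The second ionization energy removes an electron from the +1 ion. For each element: S⁺ still has 5 valence electrons; O⁺ still has 5 valence electrons.
All are still removing valence electrons, so compare the +1 ions as you would atoms: IE_2 generally rises across a period (higher Z_eff) and falls down a group (larger shell), subject to the usual subshell exceptions.
Valence configurations: S⁺ [Ne]3s²3p³, O⁺ [He]2s²2p³.
Approximate IE_2 values (kJ/mol): S 2252, O 3388.
Putting it together, IE_2: S < O.

S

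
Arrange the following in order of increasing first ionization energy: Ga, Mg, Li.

Li is in period 2, group 1; Mg is in period 3, group 2; Ga is in period 4, group 13.
IE₁ increases left→right with effective nuclear charge and decreases top→bottom as the valence shell moves farther out.
A diagonal step moves right (one effect) and down (the opposite effect) at once.
Ga > Li: the two effects oppose for this pair; the across-period effect wins (579 vs 520 kJ/mol).
Mg > Ga: the two effects oppose for this pair; the down-group effect wins (738 vs 579 kJ/mol).
Approximate values (kJ/mol): Li 520, Mg 738, Ga 579.
So from lowest to highest: Li < Ga < Mg.

Li, Ga, Mg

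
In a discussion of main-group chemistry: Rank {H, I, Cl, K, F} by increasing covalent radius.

H is in period 1, group 1; F is in period 2, group 17; Cl is in period 3, group 17; K is in period 4, group 1; I is in period 5, group 17.
Atomic radius shrinks across a period as nuclear charge pulls the same shell inward, and grows down a group as new shells are added.
Here both period and group differ, so the two effects have to be weighed against each other.
F > H: the two effects oppose for this pair; the down-group effect wins (64 vs 32 pm).
Cl > F: Cl sits below F in group 17, so the down-group effect alone puts Cl larger.
I > Cl: they share group 17; the group trend gives I the larger value.
K > I: the two effects oppose for this pair; the across-period effect wins (196 vs 133 pm).
Approximate values (pm): H 32, F 64, Cl 99, K 196, I 133.
So from smallest to largest: H < F < Cl < I < K.

H, F, Cl, I, K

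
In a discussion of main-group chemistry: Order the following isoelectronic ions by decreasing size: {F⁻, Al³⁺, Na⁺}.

F⁻, Na⁺, Al³⁺

All of these have 10 electrons, so size is governed by nuclear charge alone: the more protons, the stronger the pull on the same electron cloud, and the smaller the ion.
Nuclear charges: Al³⁺ (Z=13), Na⁺ (Z=11), F⁻ (Z=9).
Largest to smallest: F⁻ > Na⁺ > Al³⁺.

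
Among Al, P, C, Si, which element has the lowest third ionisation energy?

Al

Consider each +2 ion: Al²⁺ still has 1 valence electron; P²⁺ still has 3 valence electrons; C²⁺ still has 2 valence electrons; Si²⁺ still has 2 valence electrons.
All are still removing valence electrons, so compare the +2 ions as you would atoms: IE_3 generally rises across a period (higher Z_eff) and falls down a group (larger shell), subject to the usual subshell exceptions.
Valence configurations: Al²⁺ [Ne]3s¹, P²⁺ [Ne]3s²3p¹, C²⁺ [He]2s², Si²⁺ [Ne]3s².
P²⁺ loses a lone 3p electron whereas Si²⁺ must break into a filled 3s² pair, so IE_3(Si) > IE_3(P) even though P has the higher nuclear charge.
Tabulated IE_3 (kJ/mol): Al 2745, P 2914, C 4620, Si 3232.
So the third ionization energies run Al < P < Si < C.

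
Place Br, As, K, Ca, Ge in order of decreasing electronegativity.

Br, As, Ge, Ca, K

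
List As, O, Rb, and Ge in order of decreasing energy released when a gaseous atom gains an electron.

O is in period 2, group 16; Ge is in period 4, group 14; As is in period 4, group 15; Rb is in period 5, group 1.
Electron affinity generally becomes more exothermic across a period toward the halogens and less exothermic down a group.
These span different periods and groups, so the two trends combine.
As > Rb: both effects reinforce here, so As is clearly the higher of the two.
Ge > As: this pair runs against the simple trend — see the exception note.
O > Ge: relative to Ge, both the across-period and down-group shifts push O's electron affinity up.
Note the exception: Ge has a higher electron affinity than As, contrary to the simple trend — adding an electron to As's half-filled 4p³ is unfavourable, so Ge (4p²) has the more exothermic EA.
For reference (kJ/mol): O 141, Ge 119, As 78, Rb 47.
So from highest to lowest: O > Ge > As > Rb.

O > Ge > As > Rb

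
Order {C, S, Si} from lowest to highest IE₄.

After 3 electrons have been removed, what remains? C³⁺ still has 1 valence electron; S³⁺ still has 3 valence electrons; Si³⁺ still has 1 valence electron.
All are still removing valence electrons, so compare the +3 ions as you would atoms: IE_4 generally rises across a period (higher Z_eff) and falls down a group (larger shell), subject to the usual subshell exceptions.
Valence configurations: C³⁺ [He]2s¹, S³⁺ [Ne]3s²3p¹, Si³⁺ [Ne]3s¹.
Approximate IE_4 values (kJ/mol): C 6223, S 4556, Si 4356.
Overall IE_4 order: Si < S < C.

Si < S < C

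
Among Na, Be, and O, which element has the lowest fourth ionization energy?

After 3 electrons have been removed, what remains? Na³⁺ is already 2 electrons into the core; Be³⁺ is already 1 electron into the core; O³⁺ still has 3 valence electrons.
Pulling an electron out of a noble-gas core costs far more than removing a remaining valence electron, so Na and Be sit at the high end of IE_4.
The numbers (kJ/mol): Na 9543, Be 21007, O 7469.
Hence IE_4: O < Na < Be.

O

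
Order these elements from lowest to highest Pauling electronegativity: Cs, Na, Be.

Cs, Na, Be

EN rises left→right (higher Z_eff, smaller atoms) and falls top→bottom (larger, more shielded atoms).
These span different periods and groups, so the two trends combine.
Na > Cs: Na sits above Cs in group 1, so the down-group effect alone puts Na higher.
Be > Na: relative to Na, both the across-period and down-group shifts push Be's electronegativity up.
Approximate values (Pauling): Be 1.57, Na 0.93, Cs 0.79.
So from lowest to highest: Cs < Na < Be.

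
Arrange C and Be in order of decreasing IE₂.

C > Be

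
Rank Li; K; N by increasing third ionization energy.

K, N, Li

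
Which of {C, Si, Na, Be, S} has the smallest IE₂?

Si

Consider each +1 ion: C⁺ still has 3 valence electrons; Si⁺ still has 3 valence electrons; Na⁺ is the bare [Ne] core; Be⁺ still has 1 valence electron; S⁺ still has 5 valence electrons.
Core electrons are held far more tightly than valence electrons, so Na tops the IE_2 order.
Valence configurations: C⁺ [He]2s²2p¹, Si⁺ [Ne]3s²3p¹, Be⁺ [He]2s¹, S⁺ [Ne]3s²3p³.
Approximate IE_2 values (kJ/mol): C 2353, Si 1577, Na 4562, Be 1757, S 2252.
So the second ionization energies run Si < Be < S < C < Na.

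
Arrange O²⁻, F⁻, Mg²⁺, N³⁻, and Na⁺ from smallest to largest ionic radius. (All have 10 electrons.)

Mg²⁺, Na⁺, F⁻, O²⁻, N³⁻

All of these have 10 electrons, so size is governed by nuclear charge alone: the more protons, the stronger the pull on the same electron cloud, and the smaller the ion.
Nuclear charges: Mg²⁺ (Z=12), Na⁺ (Z=11), F⁻ (Z=9), O²⁻ (Z=8), N³⁻ (Z=7).
Smallest to largest: Mg²⁺ < Na⁺ < F⁻ < O²⁻ < N³⁻.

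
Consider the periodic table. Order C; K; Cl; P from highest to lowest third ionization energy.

C > K > Cl > P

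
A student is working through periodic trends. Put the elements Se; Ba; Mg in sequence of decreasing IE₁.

Se > Mg > Ba

Across a period the outer electron is held more tightly (higher IE₁); down a group it sits in a higher shell, more shielded, and comes off more easily.
Neither a single period nor a single group — weigh both effects.
Mg > Ba: Mg sits above Ba in group 2, so the down-group effect alone puts Mg higher.
Se > Mg: period and group pull opposite ways; the across-period shift dominates (941 vs 738 kJ/mol).
Tabulated first ionization energy (kJ/mol): Mg 738, Se 941, Ba 503.
So from highest to lowest: Se > Mg > Ba.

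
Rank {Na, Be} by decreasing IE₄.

IE_4 is the cost of taking one more electron from the +3 cation: Na³⁺ is already 2 electrons into the core; Be³⁺ is already 1 electron into the core.
All of these are removing an electron from a noble-gas core or deeper; the smaller core (lower principal quantum number) is held far more tightly, and within a period the higher nuclear charge binds the same core more tightly.
Tabulated IE_4 (kJ/mol): Na 9543, Be 21007.
Putting it together, IE_4: Na < Be.

Be > Na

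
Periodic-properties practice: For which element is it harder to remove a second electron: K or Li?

The second ionization energy removes an electron from the +1 ion. For each element: K⁺ is the bare [Ar] core; Li⁺ is the bare [He] core.
All of these are removing an electron from a noble-gas core or deeper; the smaller core (lower principal quantum number) is held far more tightly, and within a period the higher nuclear charge binds the same core more tightly.
Tabulated IE_2 (kJ/mol): K 3052, Li 7298.
Overall IE_2 order: K < Li.

Li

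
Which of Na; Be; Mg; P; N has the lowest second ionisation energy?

IE_2 is the cost of taking one more electron from the +1 cation: Na⁺ is the bare [Ne] core; Be⁺ still has 1 valence electron; Mg⁺ still has 1 valence electron; P⁺ still has 4 valence electrons; N⁺ still has 4 valence electrons.
Core electrons are held far more tightly than valence electrons, so Na tops the IE_2 order.
Valence configurations: Be⁺ [He]2s¹, Mg⁺ [Ne]3s¹, P⁺ [Ne]3s²3p², N⁺ [He]2s²2p².
Tabulated IE_2 (kJ/mol): Na 4562, Be 1757, Mg 1451, P 1907, N 2856.
Overall IE_2 order: Mg < Be < P < N < Na.

Mg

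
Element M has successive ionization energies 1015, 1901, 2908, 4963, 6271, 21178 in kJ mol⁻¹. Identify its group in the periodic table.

Look for the largest jump between consecutive ionization energies: IE6/IE5 ≈ 3.4, far larger than any earlier ratio.
That jump marks the point where a core electron is being removed. So the atom has 5 valence electrons.
A main-group element with 5 valence electrons is in group 15.

Group 15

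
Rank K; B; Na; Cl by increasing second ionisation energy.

After 1 electron has been removed, what remains? K⁺ is the bare [Ar] core; B⁺ still has 2 valence electrons; Na⁺ is the bare [Ne] core; Cl⁺ still has 6 valence electrons.
Core electrons are held far more tightly than valence electrons, so K and Na top the IE_2 order.
Valence configurations: B⁺ [He]2s², Cl⁺ [Ne]3s²3p⁴.
The numbers (kJ/mol): K 3052, B 2427, Na 4562, Cl 2298.
Hence IE_2: Cl < B < K < Na.

Cl, B, K, Na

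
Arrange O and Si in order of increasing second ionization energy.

The second ionization energy removes an electron from the +1 ion. For each element: O⁺ still has 5 valence electrons; Si⁺ still has 3 valence electrons.
All are still removing valence electrons, so compare the +1 ions as you would atoms: IE_2 generally rises across a period (higher Z_eff) and falls down a group (larger shell), subject to the usual subshell exceptions.
Valence configurations: O⁺ [He]2s²2p³, Si⁺ [Ne]3s²3p¹.
Tabulated IE_2 (kJ/mol): O 3388, Si 1577.
So the second ionization energies run Si < O.

Si, O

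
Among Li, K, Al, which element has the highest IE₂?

Li

The second ionization energy removes an electron from the +1 ion. For each element: Li⁺ is the bare [He] core; K⁺ is the bare [Ar] core; Al⁺ still has 2 valence electrons.
Pulling an electron out of a noble-gas core costs far more than removing a remaining valence electron, so K and Li sit at the high end of IE_2.
Tabulated IE_2 (kJ/mol): Li 7298, K 3052, Al 1817.
Putting it together, IE_2: Al < K < Li.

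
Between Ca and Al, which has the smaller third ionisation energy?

Al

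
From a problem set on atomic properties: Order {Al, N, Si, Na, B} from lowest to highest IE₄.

After 3 electrons have been removed, what remains? Al³⁺ is the bare [Ne] core; N³⁺ still has 2 valence electrons; Si³⁺ still has 1 valence electron; Na³⁺ is already 2 electrons into the core; B³⁺ is the bare [He] core.
Core electrons are held far more tightly than valence electrons, so Na, Al and B top the IE_4 order.
Valence configurations: N³⁺ [He]2s², Si³⁺ [Ne]3s¹.
The numbers (kJ/mol): Al 11577, N 7475, Si 4356, Na 9543, B 25026.
Putting it together, IE_4: Si < N < Na < Al < B.

Si < N < Na < Al < B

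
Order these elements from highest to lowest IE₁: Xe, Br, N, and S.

N is in period 2, group 15; S is in period 3, group 16; Br is in period 4, group 17; Xe is in period 5, group 18.
First ionization energy rises across a period (greater Z_eff holds electrons more tightly) and falls down a group (valence electrons are farther from the nucleus).
A diagonal step moves right (one effect) and down (the opposite effect) at once.
Br > S: period and group pull opposite ways; the across-period shift dominates (1140 vs 1000 kJ/mol).
Xe > Br: period and group pull opposite ways; the across-period shift dominates (1170 vs 1140 kJ/mol).
N > Xe: period and group pull opposite ways; the down-group shift dominates (1402 vs 1170 kJ/mol).
Approximate values (kJ/mol): N 1402, S 1000, Br 1140, Xe 1170.
So from highest to lowest: N > Xe > Br > S.

N > Xe > Br > S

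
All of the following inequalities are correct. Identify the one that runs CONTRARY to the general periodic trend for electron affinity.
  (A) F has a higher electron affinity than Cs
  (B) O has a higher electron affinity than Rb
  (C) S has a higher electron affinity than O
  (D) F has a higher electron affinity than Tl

The general trend: electron affinity increases across a period and decreases down a group.
(A) F (period 2, group 17) vs Cs (period 6, group 1): the stated order agrees with the simple trend.
(B) O (period 2, group 16) vs Rb (period 5, group 1): the stated order agrees with the simple trend.
(C) S (period 3, group 16) vs O (period 2, group 16): the stated order contradicts the simple trend.
(D) F (period 2, group 17) vs Tl (period 6, group 13): the stated order agrees with the simple trend.
The exception is (C): the compact 2p subshell of O repels the added electron more than S's larger 3p does.

(C)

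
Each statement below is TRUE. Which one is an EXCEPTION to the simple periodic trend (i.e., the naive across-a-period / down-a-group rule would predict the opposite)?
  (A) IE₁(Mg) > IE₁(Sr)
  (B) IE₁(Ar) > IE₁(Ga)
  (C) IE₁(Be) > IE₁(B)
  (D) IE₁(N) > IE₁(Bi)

(C)

The general trend: first ionisation energy increases across a period and decreases down a group.
(A) Mg (period 3, group 2) vs Sr (period 5, group 2): the stated order agrees with the simple trend.
(B) Ar (period 3, group 18) vs Ga (period 4, group 13): the stated order agrees with the simple trend.
(C) Be (period 2, group 2) vs B (period 2, group 13): the stated order contradicts the simple trend.
(D) N (period 2, group 15) vs Bi (period 6, group 15): the stated order agrees with the simple trend.
The exception is (C): removing B's lone 2p electron is easier than breaking Be's filled 2s².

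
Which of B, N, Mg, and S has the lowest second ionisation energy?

After 1 electron has been removed, what remains? B⁺ still has 2 valence electrons; N⁺ still has 4 valence electrons; Mg⁺ still has 1 valence electron; S⁺ still has 5 valence electrons.
All are still removing valence electrons, so compare the +1 ions as you would atoms: IE_2 generally rises across a period (higher Z_eff) and falls down a group (larger shell), subject to the usual subshell exceptions.
Valence configurations: B⁺ [He]2s², N⁺ [He]2s²2p², Mg⁺ [Ne]3s¹, S⁺ [Ne]3s²3p³.
Tabulated IE_2 (kJ/mol): B 2427, N 2856, Mg 1451, S 2252.
Hence IE_2: Mg < S < B < N.

Mg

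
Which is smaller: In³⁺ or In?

In³⁺

Forming In³⁺ removes 3 electrons from In. Fewer electrons for the same nuclear charge means less shielding and a higher Z_eff on the remaining electrons, and for main-group metals the entire outer shell is lost.
A cation is smaller than its parent atom: In³⁺ < In.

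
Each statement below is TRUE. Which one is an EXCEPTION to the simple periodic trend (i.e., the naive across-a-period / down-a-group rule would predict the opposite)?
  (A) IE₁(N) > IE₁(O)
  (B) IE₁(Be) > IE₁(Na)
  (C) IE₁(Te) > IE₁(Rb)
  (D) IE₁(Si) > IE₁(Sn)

The general trend: first ionization energy increases across a period and decreases down a group.
(A) N (period 2, group 15) vs O (period 2, group 16): the stated order contradicts the simple trend.
(B) Be (period 2, group 2) vs Na (period 3, group 1): the stated order agrees with the simple trend.
(C) Te (period 5, group 16) vs Rb (period 5, group 1): the stated order agrees with the simple trend.
(D) Si (period 3, group 14) vs Sn (period 5, group 14): the stated order agrees with the simple trend.
The exception is (A): pairing an electron in O's 2p⁴ costs repulsion energy, so O ionizes more easily than half-filled N (2p³).

(A)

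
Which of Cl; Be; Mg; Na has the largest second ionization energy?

The second ionization energy removes an electron from the +1 ion. For each element: Cl⁺ still has 6 valence electrons; Be⁺ still has 1 valence electron; Mg⁺ still has 1 valence electron; Na⁺ is the bare [Ne] core.
Pulling an electron out of a noble-gas core costs far more than removing a remaining valence electron, so Na sits at the high end of IE_2.
Valence configurations: Cl⁺ [Ne]3s²3p⁴, Be⁺ [He]2s¹, Mg⁺ [Ne]3s¹.
Tabulated IE_2 (kJ/mol): Cl 2298, Be 1757, Mg 1451, Na 4562.
So the second ionization energies run Mg < Be < Cl < Na.

Na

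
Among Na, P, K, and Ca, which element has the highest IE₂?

Na

The second ionization energy removes an electron from the +1 ion. For each element: Na⁺ is the bare [Ne] core; P⁺ still has 4 valence electrons; K⁺ is the bare [Ar] core; Ca⁺ still has 1 valence electron.
Breaking into a closed-shell core is much more expensive than removing a leftover valence electron — K and Na have the largest IE_2 here.
Valence configurations: P⁺ [Ne]3s²3p², Ca⁺ [Ar]4s¹.
Tabulated IE_2 (kJ/mol): Na 4562, P 1907, K 3052, Ca 1145.
Putting it together, IE_2: Ca < P < K < Na.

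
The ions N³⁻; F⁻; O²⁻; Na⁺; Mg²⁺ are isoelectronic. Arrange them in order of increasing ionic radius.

All of these have 10 electrons, so size is governed by nuclear charge alone: the more protons, the stronger the pull on the same electron cloud, and the smaller the ion.
Nuclear charges: Mg²⁺ (Z=12), Na⁺ (Z=11), F⁻ (Z=9), O²⁻ (Z=8), N³⁻ (Z=7).
Smallest to largest: Mg²⁺ < Na⁺ < F⁻ < O²⁻ < N³⁻.

Mg²⁺, Na⁺, F⁻, O²⁻, N³⁻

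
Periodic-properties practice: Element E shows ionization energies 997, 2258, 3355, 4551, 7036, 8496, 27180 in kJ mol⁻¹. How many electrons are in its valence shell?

6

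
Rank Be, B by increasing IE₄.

After 3 electrons have been removed, what remains? Be³⁺ is already 1 electron into the core; B³⁺ is the bare [He] core.
All of these are removing an electron from a noble-gas core or deeper; the smaller core (lower principal quantum number) is held far more tightly, and within a period the higher nuclear charge binds the same core more tightly.
Tabulated IE_4 (kJ/mol): Be 21007, B 25026.
Putting it together, IE_4: Be < B.

Be < B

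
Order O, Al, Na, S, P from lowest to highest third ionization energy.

Al < P < S < O < Na

The third ionization energy removes an electron from the +2 ion. For each element: O²⁺ still has 4 valence electrons; Al²⁺ still has 1 valence electron; Na²⁺ is already 1 electron into the core; S²⁺ still has 4 valence electrons; P²⁺ still has 3 valence electrons.
Pulling an electron out of a noble-gas core costs far more than removing a remaining valence electron, so Na sits at the high end of IE_3.
Valence configurations: O²⁺ [He]2s²2p², Al²⁺ [Ne]3s¹, S²⁺ [Ne]3s²3p², P²⁺ [Ne]3s²3p¹.
Approximate IE_3 values (kJ/mol): O 5300, Al 2745, Na 6910, S 3357, P 2914.
So the third ionization energies run Al < P < S < O < Na.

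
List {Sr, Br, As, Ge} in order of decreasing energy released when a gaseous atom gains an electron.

Br, Ge, As, Sr

Ge is in period 4, group 14; As is in period 4, group 15; Br is in period 4, group 17; Sr is in period 5, group 2.
Atoms with high Z_eff and room in the valence shell (especially the halogens) have the most exothermic electron affinities.
Neither a single period nor a single group — weigh both effects.
As > Sr: relative to Sr, both the across-period and down-group shifts push As's electron affinity up.
Ge > As: this pair runs against the simple trend — see the exception note.
Br > Ge: both are in period 4; the period trend gives Br the larger value.
Note the exception: Ge has a higher electron affinity than As, contrary to the simple trend — adding an electron to As's half-filled 4p³ is unfavourable, so Ge (4p²) has the more exothermic EA.
Approximate values (kJ/mol): Ge 119, As 78, Br 325, Sr 5.
So from highest to lowest: Br > Ge > As > Sr.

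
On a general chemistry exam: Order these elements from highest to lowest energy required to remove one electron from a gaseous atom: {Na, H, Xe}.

H is in period 1, group 1; Na is in period 3, group 1; Xe is in period 5, group 18.
First ionization energy rises across a period (greater Z_eff holds electrons more tightly) and falls down a group (valence electrons are farther from the nucleus).
These span different periods and groups, so the two trends combine.
Xe > Na: period and group pull opposite ways; the across-period shift dominates (1170 vs 496 kJ/mol).
H > Xe: period and group pull opposite ways; the down-group shift dominates (1312 vs 1170 kJ/mol).
For reference (kJ/mol): H 1312, Na 496, Xe 1170.
So from highest to lowest: H > Xe > Na.

H > Xe > Na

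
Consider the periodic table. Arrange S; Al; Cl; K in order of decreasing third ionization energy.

K > Cl > S > Al

Consider each +2 ion: S²⁺ still has 4 valence electrons; Al²⁺ still has 1 valence electron; Cl²⁺ still has 5 valence electrons; K²⁺ is already 1 electron into the core.
Breaking into a closed-shell core is much more expensive than removing a leftover valence electron — K has the largest IE_3 here.
Valence configurations: S²⁺ [Ne]3s²3p², Al²⁺ [Ne]3s¹, Cl²⁺ [Ne]3s²3p³.
Tabulated IE_3 (kJ/mol): S 3357, Al 2745, Cl 3822, K 4420.
Putting it together, IE_3: Al < S < Cl < K.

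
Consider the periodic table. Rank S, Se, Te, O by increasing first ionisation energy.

O is in period 2, group 16; S is in period 3, group 16; Se is in period 4, group 16; Te is in period 5, group 16.
Across a period the outer electron is held more tightly (higher IE₁); down a group it sits in a higher shell, more shielded, and comes off more easily.
All are in group 16, so first ionization energy increases up the group.
So from lowest to highest: Te < Se < S < O.

Te < Se < S < O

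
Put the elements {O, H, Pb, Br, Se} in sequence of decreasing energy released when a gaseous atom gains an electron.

Br, Se, O, H, Pb

H is in period 1, group 1; O is in period 2, group 16; Se is in period 4, group 16; Br is in period 4, group 17; Pb is in period 6, group 14.
Adding an electron releases more energy for atoms nearer the top right (short of the noble gases).
Here both period and group differ, so the two effects have to be weighed against each other.
H > Pb: period and group pull opposite ways; the down-group shift dominates (73 vs 35 kJ/mol).
O > H: the two effects oppose for this pair; the across-period effect wins (141 vs 73 kJ/mol).
Se > O: this pair runs against the simple trend — see the exception note.
Br > Se: both are in period 4; the period trend gives Br the larger value.
Note the exception: Se has a higher electron affinity than O, contrary to the simple trend — O's compact 2p subshell gives strong electron–electron repulsion on the added electron.
For reference (kJ/mol): H 73, O 141, Se 195, Br 325, Pb 35.
So from highest to lowest: Br > Se > O > H > Pb.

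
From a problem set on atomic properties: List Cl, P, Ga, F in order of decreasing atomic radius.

Ga > P > Cl > F

F is in period 2, group 17; P is in period 3, group 15; Cl is in period 3, group 17; Ga is in period 4, group 13.
Atomic radius shrinks across a period as nuclear charge pulls the same shell inward, and grows down a group as new shells are added.
These span different periods and groups, so the two trends combine.
Cl > F: they share group 17; the group trend gives Cl the larger value.
P > Cl: both are in period 3; the period trend gives P the larger value.
Ga > P: both effects reinforce here, so Ga is clearly the larger of the two.
For reference (pm): F 64, P 111, Cl 99, Ga 124.
So from largest to smallest: Ga > P > Cl > F.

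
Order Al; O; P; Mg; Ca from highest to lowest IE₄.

The fourth ionization energy removes an electron from the +3 ion. For each element: Al³⁺ is the bare [Ne] core; O³⁺ still has 3 valence electrons; P³⁺ still has 2 valence electrons; Mg³⁺ is already 1 electron into the core; Ca³⁺ is already 1 electron into the core.
Usually core removal costs more than valence removal, but here the competition is close: a tightly held n=2 valence electron can cost more to remove than an n=3 core electron, so the actual values have to decide it.
Valence configurations: O³⁺ [He]2s²2p¹, P³⁺ [Ne]3s².
The numbers (kJ/mol): Al 11577, O 7469, P 4964, Mg 10543, Ca 6491.
So the fourth ionization energies run P < Ca < O < Mg < Al.

Al > Mg > O > Ca > P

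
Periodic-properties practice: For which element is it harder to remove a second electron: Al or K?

Consider each +1 ion: Al⁺ still has 2 valence electrons; K⁺ is the bare [Ar] core.
Pulling an electron out of a noble-gas core costs far more than removing a remaining valence electron, so K sits at the high end of IE_2.
Tabulated IE_2 (kJ/mol): Al 1817, K 3052.
So the second ionization energies run Al < K.

K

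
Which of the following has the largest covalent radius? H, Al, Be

Radius decreases left→right (rising Z_eff, same n) and increases top→bottom (higher n).
These sit on a diagonal, where the across-period and down-group effects partly cancel.
Be > H: period and group pull opposite ways; the down-group shift dominates (102 vs 32 pm).
Al > Be: period and group pull opposite ways; the down-group shift dominates (126 vs 102 pm).
Tabulated atomic radius (pm): H 32, Be 102, Al 126.
The largest covalent radius among these belongs to Al.

Al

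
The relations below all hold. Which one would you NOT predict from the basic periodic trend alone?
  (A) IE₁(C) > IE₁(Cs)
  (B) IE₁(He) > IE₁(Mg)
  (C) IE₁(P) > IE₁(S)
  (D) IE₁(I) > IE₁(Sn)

(C)

The general trend: first ionisation energy increases across a period and decreases down a group.
(A) C (period 2, group 14) vs Cs (period 6, group 1): the stated order agrees with the simple trend.
(B) He (period 1, group 18) vs Mg (period 3, group 2): the stated order agrees with the simple trend.
(C) P (period 3, group 15) vs S (period 3, group 16): the stated order contradicts the simple trend.
(D) I (period 5, group 17) vs Sn (period 5, group 14): the stated order agrees with the simple trend.
The exception is (C): S (3p⁴) ionizes more easily than half-filled P (3p³) because the paired 3p electron in S is pushed out by e⁻–e⁻ repulsion.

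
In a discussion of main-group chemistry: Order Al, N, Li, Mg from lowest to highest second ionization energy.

Mg, Al, N, Li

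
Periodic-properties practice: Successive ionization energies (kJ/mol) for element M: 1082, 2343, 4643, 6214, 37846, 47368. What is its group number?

Group 14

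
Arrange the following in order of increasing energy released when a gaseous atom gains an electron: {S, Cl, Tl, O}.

O is in period 2, group 16; S is in period 3, group 16; Cl is in period 3, group 17; Tl is in period 6, group 13.
Electron affinity generally becomes more exothermic across a period toward the halogens and less exothermic down a group.
Neither a single period nor a single group — weigh both effects.
O > Tl: relative to Tl, both the across-period and down-group shifts push O's electron affinity up.
S > O: this pair runs against the simple trend — see the exception note.
Cl > S: Cl lies to the right of S in period 3, so the across-period effect alone puts Cl higher.
Note the exception: S has a higher electron affinity than O, contrary to the simple trend — the compact 2p subshell of O repels the added electron more than S's larger 3p does.
Tabulated electron affinity (kJ/mol): O 141, S 200, Cl 349, Tl 19.
So from lowest to highest: Tl < O < S < Cl.

Tl < O < S < Cl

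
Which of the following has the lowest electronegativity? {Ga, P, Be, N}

Be

Be is in period 2, group 2; N is in period 2, group 15; P is in period 3, group 15; Ga is in period 4, group 13.
Atoms toward the upper right of the periodic table pull bonding electrons most strongly.
Neither a single period nor a single group — weigh both effects.
Ga > Be: period and group pull opposite ways; the across-period shift dominates (1.81 vs 1.57).
P > Ga: both effects reinforce here, so P is clearly the higher of the two.
N > P: N sits above P in group 15, so the down-group effect alone puts N higher.
Tabulated electronegativity (Pauling): Be 1.57, N 3.04, P 2.19, Ga 1.81.
The lowest electronegativity among these belongs to Be.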